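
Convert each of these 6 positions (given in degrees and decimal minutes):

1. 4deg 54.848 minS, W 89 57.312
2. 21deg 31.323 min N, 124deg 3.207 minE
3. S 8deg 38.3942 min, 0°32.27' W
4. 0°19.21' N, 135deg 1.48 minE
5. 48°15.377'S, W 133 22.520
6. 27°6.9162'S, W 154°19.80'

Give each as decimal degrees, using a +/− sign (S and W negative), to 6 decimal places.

1. -4.914133, -89.955200
2. 21.522050, 124.053450
3. -8.639903, -0.537833
4. 0.320167, 135.024667
5. -48.256283, -133.375333
6. -27.115270, -154.330000

Point 1:
  Latitude: 4 + 54.848/60 = 4.9141333
  hemisphere S, so the sign is −
  λ: 89 + 57.312/60 = 89.9552000
  hemisphere W, so the sign is −
Point 2:
  φ: 21 + 31.323/60 = 21.5220500
  N ⇒ keep positive
  λ: 124 + 3.207/60 = 124.0534500
  E ⇒ keep positive
Point 3:
  Latitude: 8 + 38.3942/60 = 8.6399033
  S → negative
  λ: 0 + 32.27/60 = 0.5378333
  W ⇒ negate
Point 4:
  Latitude: 0 + 19.21/60 = 0.3201667
  N → positive
  Lon: 1.48′ = 0.024667°; total 135.0246667
  E → positive
Point 5:
  φ: 15.377′ = 0.256283°; total 48.2562833
  hemisphere S, so the sign is −
  λ: 22.52′ = 0.375333°; total 133.3753333
  W → negative
Point 6:
  φ: 6.9162′ = 0.115270°; total 27.1152700
  S → negative
  Lon: 19.8′ = 0.330000°; total 154.3300000
  W → negative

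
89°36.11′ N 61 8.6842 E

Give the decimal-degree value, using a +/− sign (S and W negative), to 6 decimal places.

89.601833, 61.144737

Lat: 89 + 36.11/60 = 89.6018333
N ⇒ keep positive
Lon: 61 + 8.6842/60 = 61.1447367
E ⇒ keep positive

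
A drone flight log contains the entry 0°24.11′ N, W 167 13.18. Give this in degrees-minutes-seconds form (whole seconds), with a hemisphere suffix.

Lat: 24.11000′ → 24′ and 0.11000 × 60 = 6.60″
λ: 13.18000′ → 13′ and 0.18000 × 60 = 10.80″

0°24′7″ N, 167°13′11″ W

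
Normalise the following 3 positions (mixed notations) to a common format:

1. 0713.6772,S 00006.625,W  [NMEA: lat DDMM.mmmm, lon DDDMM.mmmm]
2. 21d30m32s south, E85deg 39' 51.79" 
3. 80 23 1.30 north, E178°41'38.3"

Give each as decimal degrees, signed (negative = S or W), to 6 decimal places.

1. -7.227953, -0.110417
2. -21.508889, 85.664386
3. 80.383694, 178.693972

Point 1:
  Latitude: degrees = first 2 digits = 7, minutes = 13.6772; 7 + 13.6772/60 = 7.2279533
  S → negative
  λ: split at 3 digits → 000° and 6.625′; 0 + 6.625/60 = 0.1104167
  W ⇒ negate
Point 2:
  Latitude: 21° + 30/60 + 32/3600 = 21 + 0.500000 + 0.008889 = 21.5088889
  S ⇒ negate
  Lon: 85° + 39/60 + 51.79/3600 = 85 + 0.650000 + 0.014386 = 85.6643861
  E → positive
Point 3:
  φ: 80 + 23/60 + 1.3/3600 = 80.3836944
  N ⇒ keep positive
  Longitude: 41′ + 38.3″ = 41.63833′; 178 + 41.63833/60 = 178.6939722
  E → positive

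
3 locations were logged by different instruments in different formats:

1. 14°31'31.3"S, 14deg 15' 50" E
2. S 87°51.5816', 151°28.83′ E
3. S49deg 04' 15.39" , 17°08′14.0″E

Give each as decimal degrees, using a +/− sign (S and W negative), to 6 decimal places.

1. -14.525361, 14.263889
2. -87.859693, 151.480500
3. -49.070942, 17.137222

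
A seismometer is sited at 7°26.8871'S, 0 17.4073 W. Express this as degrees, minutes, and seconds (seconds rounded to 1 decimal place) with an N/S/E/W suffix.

7°26′53.2″ S, 0°17′24.4″ W

φ: 26.88710′ → 26′ and 0.88710 × 60 = 53.226″
Lon: 17.40730′ → 17′ and 0.40730 × 60 = 24.438″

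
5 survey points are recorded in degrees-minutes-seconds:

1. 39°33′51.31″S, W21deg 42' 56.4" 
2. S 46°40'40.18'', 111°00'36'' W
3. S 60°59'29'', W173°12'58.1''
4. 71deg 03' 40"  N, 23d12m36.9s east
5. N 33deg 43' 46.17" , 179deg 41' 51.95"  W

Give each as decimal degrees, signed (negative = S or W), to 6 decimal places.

1. -39.564253, -21.715667
2. -46.677828, -111.010000
3. -60.991389, -173.216139
4. 71.061111, 23.210250
5. 33.729492, -179.697764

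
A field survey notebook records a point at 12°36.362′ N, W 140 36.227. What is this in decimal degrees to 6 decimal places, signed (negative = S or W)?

12.606033, -140.603783

Lat: 36.362′ = 0.606033°; total 12.6060333
N → positive
λ: 140 + 36.227/60 = 140.6037833
W → negative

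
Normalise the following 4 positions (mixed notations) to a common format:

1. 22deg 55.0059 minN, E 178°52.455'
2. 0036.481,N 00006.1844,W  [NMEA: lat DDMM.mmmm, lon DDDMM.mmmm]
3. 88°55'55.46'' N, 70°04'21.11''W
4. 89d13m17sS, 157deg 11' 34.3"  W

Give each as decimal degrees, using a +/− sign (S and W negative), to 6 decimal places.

1. 22.916765, 178.874250
2. 0.608017, -0.103073
3. 88.932072, -70.072531
4. -89.221389, -157.192861

Point 1:
  φ: 22 + 55.0059/60 = 22.9167650
  N → positive
  Longitude: 178 + 52.455/60 = 178.8742500
  E ⇒ keep positive
Point 2:
  Lat: degrees = first 2 digits = 0, minutes = 36.481; 0 + 36.481/60 = 0.6080167
  N → positive
  Longitude: degrees = first 3 digits = 0, minutes = 6.1844; 0 + 6.1844/60 = 0.1030733
  hemisphere W, so the sign is −
Point 3:
  Latitude: 88 + 55/60 + 55.46/3600 = 88.9320722
  N → positive
  λ: 70° + 4/60 + 21.11/3600 = 70 + 0.066667 + 0.005864 = 70.0725306
  hemisphere W, so the sign is −
Point 4:
  Latitude: 13′ + 17″ = 13.28333′; 89 + 13.28333/60 = 89.2213889
  S → negative
  λ: 157 + 11/60 + 34.3/3600 = 157.1928611
  W → negative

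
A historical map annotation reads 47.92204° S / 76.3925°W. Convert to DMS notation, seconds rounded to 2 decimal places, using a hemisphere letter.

Lat: 0.922040 × 60 = 55.32240′ → 55′, remainder × 60 = 19.3440″
Lon: 0.392500 × 60 = 23.55000′ → 23′, remainder × 60 = 33.0000″

47°55′19.34″ S, 76°23′33.00″ W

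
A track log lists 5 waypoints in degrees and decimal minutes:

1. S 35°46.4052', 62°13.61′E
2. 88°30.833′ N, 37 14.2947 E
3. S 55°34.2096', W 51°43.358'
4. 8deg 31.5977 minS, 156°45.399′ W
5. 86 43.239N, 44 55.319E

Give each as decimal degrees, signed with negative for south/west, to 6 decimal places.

Point 1:
  φ: 35 + 46.4052/60 = 35.7734200
  S → negative
  Longitude: 62 + 13.61/60 = 62.2268333
  E ⇒ keep positive
Point 2:
  φ: 88 + 30.833/60 = 88.5138833
  N ⇒ keep positive
  Longitude: 14.2947′ = 0.238245°; total 37.2382450
  E ⇒ keep positive
Point 3:
  φ: 34.2096′ = 0.570160°; total 55.5701600
  S → negative
  Lon: 51 + 43.358/60 = 51.7226333
  W → negative
Point 4:
  φ: 31.5977′ = 0.526628°; total 8.5266283
  S → negative
  Lon: 45.399′ = 0.756650°; total 156.7566500
  W → negative
Point 5:
  Latitude: 86 + 43.239/60 = 86.7206500
  N → positive
  Longitude: 44 + 55.319/60 = 44.9219833
  E ⇒ keep positive

1. -35.773420, 62.226833
2. 88.513883, 37.238245
3. -55.570160, -51.722633
4. -8.526628, -156.756650
5. 86.720650, 44.921983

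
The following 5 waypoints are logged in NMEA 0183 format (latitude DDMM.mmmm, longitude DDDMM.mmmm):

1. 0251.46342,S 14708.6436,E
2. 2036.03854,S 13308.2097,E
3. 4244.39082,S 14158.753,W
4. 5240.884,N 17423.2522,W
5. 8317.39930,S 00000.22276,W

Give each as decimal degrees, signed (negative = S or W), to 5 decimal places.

1. -2.85772, 147.14406
2. -20.60064, 133.13683
3. -42.73985, -141.97922
4. 52.68140, -174.38754
5. -83.28999, -0.00371

Point 1:
  φ: split at 2 digits → 02° and 51.46342′; 2 + 51.46342/60 = 2.857724
  hemisphere S, so the sign is −
  Longitude: split at 3 digits → 147° and 8.6436′; 147 + 8.6436/60 = 147.144060
  E ⇒ keep positive
Point 2:
  Latitude: degrees = first 2 digits = 20, minutes = 36.03854; 20 + 36.03854/60 = 20.600642
  S → negative
  Longitude: degrees = first 3 digits = 133, minutes = 8.2097; 133 + 8.2097/60 = 133.136828
  E → positive
Point 3:
  φ: split at 2 digits → 42° and 44.39082′; 42 + 44.39082/60 = 42.739847
  hemisphere S, so the sign is −
  Longitude: split at 3 digits → 141° and 58.753′; 141 + 58.753/60 = 141.979217
  hemisphere W, so the sign is −
Point 4:
  Lat: split at 2 digits → 52° and 40.884′; 52 + 40.884/60 = 52.681400
  N → positive
  Longitude: degrees = first 3 digits = 174, minutes = 23.2522; 174 + 23.2522/60 = 174.387537
  W ⇒ negate
Point 5:
  Latitude: split at 2 digits → 83° and 17.3993′; 83 + 17.3993/60 = 83.289988
  S → negative
  λ: split at 3 digits → 000° and 0.22276′; 0 + 0.22276/60 = 0.003713
  W → negative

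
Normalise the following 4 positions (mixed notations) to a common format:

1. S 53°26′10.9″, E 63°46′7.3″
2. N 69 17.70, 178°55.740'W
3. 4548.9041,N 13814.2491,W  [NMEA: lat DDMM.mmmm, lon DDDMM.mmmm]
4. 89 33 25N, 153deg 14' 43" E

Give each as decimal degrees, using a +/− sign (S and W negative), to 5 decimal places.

Point 1:
  Latitude: 53 + 26/60 + 10.9/3600 = 53.436361
  S ⇒ negate
  λ: 63 + 46/60 + 7.3/3600 = 63.768694
  E → positive
Point 2:
  φ: 17.7′ = 0.295000°; total 69.295000
  N ⇒ keep positive
  Longitude: 55.74′ = 0.929000°; total 178.929000
  hemisphere W, so the sign is −
Point 3:
  Lat: split at 2 digits → 45° and 48.9041′; 45 + 48.9041/60 = 45.815068
  N → positive
  Lon: degrees = first 3 digits = 138, minutes = 14.2491; 138 + 14.2491/60 = 138.237485
  hemisphere W, so the sign is −
Point 4:
  Lat: 89° + 33/60 + 25/3600 = 89 + 0.550000 + 0.006944 = 89.556944
  N → positive
  Longitude: 14′ + 43″ = 14.71667′; 153 + 14.71667/60 = 153.245278
  E ⇒ keep positive

1. -53.43636, 63.76869
2. 69.29500, -178.92900
3. 45.81507, -138.23749
4. 89.55694, 153.24528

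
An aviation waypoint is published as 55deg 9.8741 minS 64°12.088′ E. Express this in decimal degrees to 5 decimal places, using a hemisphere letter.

Lat: 9.8741′ = 0.164568°; total 55.164568
λ: 64 + 12.088/60 = 64.201467

55.16457° S, 64.20147° E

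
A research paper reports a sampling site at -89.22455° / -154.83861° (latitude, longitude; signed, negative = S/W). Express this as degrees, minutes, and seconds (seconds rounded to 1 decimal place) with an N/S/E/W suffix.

89°13′28.4″ S, 154°50′19.0″ W

Latitude is negative → S; |value| = 89.224550
Lat: whole degrees 89; 13.47300′ → 13′ and 28.380″
Longitude is negative → W; |value| = 154.838610
Lon: 0.838610 × 60 = 50.31660′ → 50′, remainder × 60 = 18.996″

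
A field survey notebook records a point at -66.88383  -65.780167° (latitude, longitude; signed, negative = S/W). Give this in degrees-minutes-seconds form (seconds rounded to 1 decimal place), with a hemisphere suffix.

Latitude is negative → S; |value| = 66.883830
φ: 0.883830° → 53.02980′; 0.02980 × 60 = 1.788″
Longitude is negative → W; |value| = 65.780167
λ: whole degrees 65; 46.81002′ → 46′ and 48.601″

66°53′1.8″ S, 65°46′48.6″ W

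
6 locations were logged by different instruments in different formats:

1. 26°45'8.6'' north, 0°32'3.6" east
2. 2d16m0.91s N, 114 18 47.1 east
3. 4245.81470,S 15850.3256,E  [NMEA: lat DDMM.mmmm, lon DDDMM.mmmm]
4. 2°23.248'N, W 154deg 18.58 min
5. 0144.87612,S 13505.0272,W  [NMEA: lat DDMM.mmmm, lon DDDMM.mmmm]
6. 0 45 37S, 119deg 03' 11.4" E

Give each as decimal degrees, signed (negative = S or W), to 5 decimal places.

Point 1:
  Lat: 26° + 45/60 + 8.6/3600 = 26 + 0.750000 + 0.002389 = 26.752389
  N → positive
  Lon: 0° + 32/60 + 3.6/3600 = 0 + 0.533333 + 0.001000 = 0.534333
  E → positive
Point 2:
  φ: 16′ + 0.91″ = 16.01517′; 2 + 16.01517/60 = 2.266919
  N ⇒ keep positive
  Longitude: 114 + 18/60 + 47.1/3600 = 114.313083
  E ⇒ keep positive
Point 3:
  Latitude: degrees = first 2 digits = 42, minutes = 45.8147; 42 + 45.8147/60 = 42.763578
  S ⇒ negate
  Longitude: degrees = first 3 digits = 158, minutes = 50.3256; 158 + 50.3256/60 = 158.838760
  E ⇒ keep positive
Point 4:
  φ: 23.248′ = 0.387467°; total 2.387467
  N → positive
  Longitude: 18.58′ = 0.309667°; total 154.309667
  W ⇒ negate
Point 5:
  Latitude: degrees = first 2 digits = 1, minutes = 44.87612; 1 + 44.87612/60 = 1.747935
  S → negative
  λ: degrees = first 3 digits = 135, minutes = 5.0272; 135 + 5.0272/60 = 135.083787
  W → negative
Point 6:
  Lat: 0° + 45/60 + 37/3600 = 0 + 0.750000 + 0.010278 = 0.760278
  S ⇒ negate
  Longitude: 119° + 3/60 + 11.4/3600 = 119 + 0.050000 + 0.003167 = 119.053167
  E → positive

1. 26.75239, 0.53433
2. 2.26692, 114.31308
3. -42.76358, 158.83876
4. 2.38747, -154.30967
5. -1.74794, -135.08379
6. -0.76028, 119.05317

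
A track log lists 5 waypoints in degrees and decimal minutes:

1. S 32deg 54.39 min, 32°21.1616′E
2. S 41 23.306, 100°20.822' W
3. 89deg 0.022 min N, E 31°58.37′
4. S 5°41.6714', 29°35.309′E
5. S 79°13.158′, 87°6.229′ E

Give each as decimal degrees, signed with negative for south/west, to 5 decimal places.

Point 1:
  Latitude: 32 + 54.39/60 = 32.906500
  S → negative
  Longitude: 21.1616′ = 0.352693°; total 32.352693
  E → positive
Point 2:
  Latitude: 41 + 23.306/60 = 41.388433
  hemisphere S, so the sign is −
  Longitude: 20.822′ = 0.347033°; total 100.347033
  hemisphere W, so the sign is −
Point 3:
  Latitude: 89 + 0.022/60 = 89.000367
  N → positive
  Longitude: 31 + 58.37/60 = 31.972833
  E ⇒ keep positive
Point 4:
  Latitude: 41.6714′ = 0.694523°; total 5.694523
  hemisphere S, so the sign is −
  λ: 29 + 35.309/60 = 29.588483
  E → positive
Point 5:
  Latitude: 13.158′ = 0.219300°; total 79.219300
  hemisphere S, so the sign is −
  Lon: 87 + 6.229/60 = 87.103817
  E ⇒ keep positive

1. -32.90650, 32.35269
2. -41.38843, -100.34703
3. 89.00037, 31.97283
4. -5.69452, 29.58848
5. -79.21930, 87.10382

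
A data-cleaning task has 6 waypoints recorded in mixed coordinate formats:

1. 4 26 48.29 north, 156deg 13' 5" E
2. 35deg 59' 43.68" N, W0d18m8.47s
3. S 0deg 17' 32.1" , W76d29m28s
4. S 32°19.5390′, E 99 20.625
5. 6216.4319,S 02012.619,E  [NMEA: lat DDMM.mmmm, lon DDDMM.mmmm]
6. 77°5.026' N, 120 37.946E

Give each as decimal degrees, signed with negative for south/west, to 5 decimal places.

Point 1:
  φ: 4° + 26/60 + 48.29/3600 = 4 + 0.433333 + 0.013414 = 4.446747
  N → positive
  Lon: 13′ + 5″ = 13.08333′; 156 + 13.08333/60 = 156.218056
  E ⇒ keep positive
Point 2:
  Lat: 59′ + 43.68″ = 59.72800′; 35 + 59.72800/60 = 35.995467
  N ⇒ keep positive
  Lon: 18′ + 8.47″ = 18.14117′; 0 + 18.14117/60 = 0.302353
  W ⇒ negate
Point 3:
  Latitude: 17′ + 32.1″ = 17.53500′; 0 + 17.53500/60 = 0.292250
  S ⇒ negate
  Lon: 29′ + 28″ = 29.46667′; 76 + 29.46667/60 = 76.491111
  W → negative
Point 4:
  φ: 19.539′ = 0.325650°; total 32.325650
  S → negative
  Lon: 99 + 20.625/60 = 99.343750
  E → positive
Point 5:
  φ: degrees = first 2 digits = 62, minutes = 16.4319; 62 + 16.4319/60 = 62.273865
  S → negative
  λ: split at 3 digits → 020° and 12.619′; 20 + 12.619/60 = 20.210317
  E ⇒ keep positive
Point 6:
  Latitude: 5.026′ = 0.083767°; total 77.083767
  N ⇒ keep positive
  Lon: 120 + 37.946/60 = 120.632433
  E ⇒ keep positive

1. 4.44675, 156.21806
2. 35.99547, -0.30235
3. -0.29225, -76.49111
4. -32.32565, 99.34375
5. -62.27387, 20.21032
6. 77.08377, 120.63243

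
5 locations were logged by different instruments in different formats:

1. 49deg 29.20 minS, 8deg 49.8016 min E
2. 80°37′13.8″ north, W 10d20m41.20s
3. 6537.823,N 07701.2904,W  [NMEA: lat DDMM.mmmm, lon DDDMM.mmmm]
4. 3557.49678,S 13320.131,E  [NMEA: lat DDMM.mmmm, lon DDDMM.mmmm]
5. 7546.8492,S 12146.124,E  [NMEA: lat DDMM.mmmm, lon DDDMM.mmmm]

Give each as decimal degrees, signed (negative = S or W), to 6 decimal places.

1. -49.486667, 8.830027
2. 80.620500, -10.344778
3. 65.630383, -77.021507
4. -35.958280, 133.335517
5. -75.780820, 121.768733

Point 1:
  φ: 49 + 29.2/60 = 49.4866667
  hemisphere S, so the sign is −
  λ: 8 + 49.8016/60 = 8.8300267
  E ⇒ keep positive
Point 2:
  Latitude: 80° + 37/60 + 13.8/3600 = 80 + 0.616667 + 0.003833 = 80.6205000
  N ⇒ keep positive
  λ: 20′ + 41.2″ = 20.68667′; 10 + 20.68667/60 = 10.3447778
  W → negative
Point 3:
  φ: split at 2 digits → 65° and 37.823′; 65 + 37.823/60 = 65.6303833
  N ⇒ keep positive
  Longitude: degrees = first 3 digits = 77, minutes = 1.2904; 77 + 1.2904/60 = 77.0215067
  W → negative
Point 4:
  Latitude: split at 2 digits → 35° and 57.49678′; 35 + 57.49678/60 = 35.9582797
  S → negative
  Lon: split at 3 digits → 133° and 20.131′; 133 + 20.131/60 = 133.3355167
  E ⇒ keep positive
Point 5:
  Latitude: degrees = first 2 digits = 75, minutes = 46.8492; 75 + 46.8492/60 = 75.7808200
  hemisphere S, so the sign is −
  Lon: degrees = first 3 digits = 121, minutes = 46.124; 121 + 46.124/60 = 121.7687333
  E → positive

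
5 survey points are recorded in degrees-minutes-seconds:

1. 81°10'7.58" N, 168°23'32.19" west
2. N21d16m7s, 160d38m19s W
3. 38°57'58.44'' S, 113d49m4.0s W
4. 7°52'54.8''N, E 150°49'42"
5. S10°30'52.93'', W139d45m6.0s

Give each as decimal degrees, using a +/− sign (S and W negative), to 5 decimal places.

1. 81.16877, -168.39228
2. 21.26861, -160.63861
3. -38.96623, -113.81778
4. 7.88189, 150.82833
5. -10.51470, -139.75167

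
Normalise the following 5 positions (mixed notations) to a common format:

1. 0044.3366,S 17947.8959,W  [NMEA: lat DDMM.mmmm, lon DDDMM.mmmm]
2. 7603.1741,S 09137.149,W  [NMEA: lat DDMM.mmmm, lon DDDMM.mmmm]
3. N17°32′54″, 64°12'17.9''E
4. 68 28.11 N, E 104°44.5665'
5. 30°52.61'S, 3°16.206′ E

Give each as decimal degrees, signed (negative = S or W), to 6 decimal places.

Point 1:
  Latitude: degrees = first 2 digits = 0, minutes = 44.3366; 0 + 44.3366/60 = 0.7389433
  S ⇒ negate
  Lon: degrees = first 3 digits = 179, minutes = 47.8959; 179 + 47.8959/60 = 179.7982650
  W ⇒ negate
Point 2:
  Lat: split at 2 digits → 76° and 3.1741′; 76 + 3.1741/60 = 76.0529017
  hemisphere S, so the sign is −
  Lon: degrees = first 3 digits = 91, minutes = 37.149; 91 + 37.149/60 = 91.6191500
  hemisphere W, so the sign is −
Point 3:
  Lat: 32′ + 54″ = 32.90000′; 17 + 32.90000/60 = 17.5483333
  N → positive
  Lon: 64 + 12/60 + 17.9/3600 = 64.2049722
  E ⇒ keep positive
Point 4:
  Lat: 28.11′ = 0.468500°; total 68.4685000
  N → positive
  λ: 44.5665′ = 0.742775°; total 104.7427750
  E ⇒ keep positive
Point 5:
  Latitude: 52.61′ = 0.876833°; total 30.8768333
  hemisphere S, so the sign is −
  Longitude: 3 + 16.206/60 = 3.2701000
  E ⇒ keep positive

1. -0.738943, -179.798265
2. -76.052902, -91.619150
3. 17.548333, 64.204972
4. 68.468500, 104.742775
5. -30.876833, 3.270100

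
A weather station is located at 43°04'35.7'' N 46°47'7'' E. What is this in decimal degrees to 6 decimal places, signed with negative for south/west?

φ: 43 + 4/60 + 35.7/3600 = 43.0765833
N → positive
Lon: 46 + 47/60 + 7/3600 = 46.7852778
E → positive

43.076583, 46.785278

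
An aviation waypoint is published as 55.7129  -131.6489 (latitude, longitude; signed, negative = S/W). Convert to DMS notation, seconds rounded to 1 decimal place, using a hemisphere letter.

55°42′46.4″ N, 131°38′56.0″ W

Latitude: 0.712900° → 42.77400′; 0.77400 × 60 = 46.440″
Longitude is negative → W; |value| = 131.648900
Longitude: 0.648900 × 60 = 38.93400′ → 38′, remainder × 60 = 56.040″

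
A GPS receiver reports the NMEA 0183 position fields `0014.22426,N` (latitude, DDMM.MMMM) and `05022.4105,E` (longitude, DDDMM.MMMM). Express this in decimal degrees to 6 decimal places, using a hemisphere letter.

0.237071° N, 50.373508° E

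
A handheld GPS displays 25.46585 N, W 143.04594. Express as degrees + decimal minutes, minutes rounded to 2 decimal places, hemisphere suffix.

Latitude: 25° + 0.465850 × 60 = 25° 27.9510′
Lon: 143° + 0.045940 × 60 = 143° 2.7564′

25° 27.95′ N, 143° 2.76′ W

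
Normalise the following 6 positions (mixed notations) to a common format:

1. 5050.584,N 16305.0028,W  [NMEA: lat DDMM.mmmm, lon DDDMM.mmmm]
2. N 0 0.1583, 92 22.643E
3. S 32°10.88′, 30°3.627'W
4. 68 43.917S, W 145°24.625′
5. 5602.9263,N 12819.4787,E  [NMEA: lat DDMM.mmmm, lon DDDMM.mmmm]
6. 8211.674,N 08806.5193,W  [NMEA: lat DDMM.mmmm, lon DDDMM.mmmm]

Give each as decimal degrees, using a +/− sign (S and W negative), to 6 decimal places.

1. 50.843067, -163.083380
2. 0.002638, 92.377383
3. -32.181333, -30.060450
4. -68.731950, -145.410417
5. 56.048772, 128.324645
6. 82.194567, -88.108655

Point 1:
  Lat: degrees = first 2 digits = 50, minutes = 50.584; 50 + 50.584/60 = 50.8430667
  N ⇒ keep positive
  Longitude: split at 3 digits → 163° and 5.0028′; 163 + 5.0028/60 = 163.0833800
  hemisphere W, so the sign is −
Point 2:
  Lat: 0 + 0.1583/60 = 0.0026383
  N ⇒ keep positive
  Lon: 22.643′ = 0.377383°; total 92.3773833
  E ⇒ keep positive
Point 3:
  Lat: 32 + 10.88/60 = 32.1813333
  hemisphere S, so the sign is −
  Lon: 3.627′ = 0.060450°; total 30.0604500
  hemisphere W, so the sign is −
Point 4:
  Latitude: 43.917′ = 0.731950°; total 68.7319500
  hemisphere S, so the sign is −
  λ: 24.625′ = 0.410417°; total 145.4104167
  hemisphere W, so the sign is −
Point 5:
  Lat: degrees = first 2 digits = 56, minutes = 2.9263; 56 + 2.9263/60 = 56.0487717
  N → positive
  λ: degrees = first 3 digits = 128, minutes = 19.4787; 128 + 19.4787/60 = 128.3246450
  E ⇒ keep positive
Point 6:
  Latitude: split at 2 digits → 82° and 11.674′; 82 + 11.674/60 = 82.1945667
  N ⇒ keep positive
  Longitude: degrees = first 3 digits = 88, minutes = 6.5193; 88 + 6.5193/60 = 88.1086550
  W ⇒ negate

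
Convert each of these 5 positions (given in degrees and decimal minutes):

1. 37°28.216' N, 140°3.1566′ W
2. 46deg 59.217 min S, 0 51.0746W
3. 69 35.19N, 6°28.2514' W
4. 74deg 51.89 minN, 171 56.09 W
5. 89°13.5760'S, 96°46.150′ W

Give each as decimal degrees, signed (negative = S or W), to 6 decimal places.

1. 37.470267, -140.052610
2. -46.986950, -0.851243
3. 69.586500, -6.470857
4. 74.864833, -171.934833
5. -89.226267, -96.769167

Point 1:
  Lat: 28.216′ = 0.470267°; total 37.4702667
  N ⇒ keep positive
  λ: 140 + 3.1566/60 = 140.0526100
  W ⇒ negate
Point 2:
  Latitude: 59.217′ = 0.986950°; total 46.9869500
  S → negative
  λ: 51.0746′ = 0.851243°; total 0.8512433
  W → negative
Point 3:
  Lat: 35.19′ = 0.586500°; total 69.5865000
  N ⇒ keep positive
  Lon: 6 + 28.2514/60 = 6.4708567
  W ⇒ negate
Point 4:
  Lat: 51.89′ = 0.864833°; total 74.8648333
  N ⇒ keep positive
  Lon: 56.09′ = 0.934833°; total 171.9348333
  W ⇒ negate
Point 5:
  Lat: 89 + 13.576/60 = 89.2262667
  S ⇒ negate
  Lon: 46.15′ = 0.769167°; total 96.7691667
  hemisphere W, so the sign is −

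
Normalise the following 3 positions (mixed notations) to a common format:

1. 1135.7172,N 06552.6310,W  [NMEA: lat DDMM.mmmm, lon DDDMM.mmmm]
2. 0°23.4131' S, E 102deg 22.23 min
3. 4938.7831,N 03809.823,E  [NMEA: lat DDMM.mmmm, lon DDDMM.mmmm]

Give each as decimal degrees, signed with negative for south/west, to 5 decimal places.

1. 11.59529, -65.87718
2. -0.39022, 102.37050
3. 49.64639, 38.16372

Point 1:
  φ: split at 2 digits → 11° and 35.7172′; 11 + 35.7172/60 = 11.595287
  N ⇒ keep positive
  Longitude: degrees = first 3 digits = 65, minutes = 52.631; 65 + 52.631/60 = 65.877183
  W → negative
Point 2:
  Lat: 0 + 23.4131/60 = 0.390218
  S ⇒ negate
  Longitude: 102 + 22.23/60 = 102.370500
  E ⇒ keep positive
Point 3:
  φ: split at 2 digits → 49° and 38.7831′; 49 + 38.7831/60 = 49.646385
  N → positive
  Lon: degrees = first 3 digits = 38, minutes = 9.823; 38 + 9.823/60 = 38.163717
  E ⇒ keep positive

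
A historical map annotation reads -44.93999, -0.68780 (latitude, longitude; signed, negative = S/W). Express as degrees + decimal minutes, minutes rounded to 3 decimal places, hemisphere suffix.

Latitude is negative → S; |value| = 44.939990
Latitude: fractional part 0.939990 → 56.39940 minutes
Longitude is negative → W; |value| = 0.687800
Lon: 0° + 0.687800 × 60 = 0° 41.26800′

44° 56.399′ S, 0° 41.268′ W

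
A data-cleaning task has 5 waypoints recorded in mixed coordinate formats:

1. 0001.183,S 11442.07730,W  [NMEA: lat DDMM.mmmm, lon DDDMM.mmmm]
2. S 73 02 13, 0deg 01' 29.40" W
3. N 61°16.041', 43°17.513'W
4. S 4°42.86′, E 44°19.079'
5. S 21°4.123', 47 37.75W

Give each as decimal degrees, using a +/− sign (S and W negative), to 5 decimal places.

Point 1:
  φ: degrees = first 2 digits = 0, minutes = 1.183; 0 + 1.183/60 = 0.019717
  hemisphere S, so the sign is −
  Lon: degrees = first 3 digits = 114, minutes = 42.0773; 114 + 42.0773/60 = 114.701288
  hemisphere W, so the sign is −
Point 2:
  Lat: 73 + 2/60 + 13/3600 = 73.036944
  S → negative
  Longitude: 1′ + 29.4″ = 1.49000′; 0 + 1.49000/60 = 0.024833
  W ⇒ negate
Point 3:
  φ: 61 + 16.041/60 = 61.267350
  N → positive
  Longitude: 43 + 17.513/60 = 43.291883
  W → negative
Point 4:
  Lat: 4 + 42.86/60 = 4.714333
  hemisphere S, so the sign is −
  λ: 19.079′ = 0.317983°; total 44.317983
  E ⇒ keep positive
Point 5:
  φ: 21 + 4.123/60 = 21.068717
  S ⇒ negate
  Longitude: 47 + 37.75/60 = 47.629167
  hemisphere W, so the sign is −

1. -0.01972, -114.70129
2. -73.03694, -0.02483
3. 61.26735, -43.29188
4. -4.71433, 44.31798
5. -21.06872, -47.62917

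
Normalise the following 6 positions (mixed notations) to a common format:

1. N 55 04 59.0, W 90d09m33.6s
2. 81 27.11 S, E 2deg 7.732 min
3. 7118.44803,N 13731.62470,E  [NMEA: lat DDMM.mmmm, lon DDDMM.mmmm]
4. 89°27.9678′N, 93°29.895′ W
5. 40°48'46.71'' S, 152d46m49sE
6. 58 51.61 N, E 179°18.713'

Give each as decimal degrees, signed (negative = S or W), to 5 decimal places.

Point 1:
  Latitude: 55° + 4/60 + 59/3600 = 55 + 0.066667 + 0.016389 = 55.083056
  N → positive
  λ: 90 + 9/60 + 33.6/3600 = 90.159333
  W → negative
Point 2:
  φ: 27.11′ = 0.451833°; total 81.451833
  S → negative
  Longitude: 7.732′ = 0.128867°; total 2.128867
  E → positive
Point 3:
  Latitude: degrees = first 2 digits = 71, minutes = 18.44803; 71 + 18.44803/60 = 71.307467
  N ⇒ keep positive
  λ: split at 3 digits → 137° and 31.6247′; 137 + 31.6247/60 = 137.527078
  E → positive
Point 4:
  Latitude: 89 + 27.9678/60 = 89.466130
  N ⇒ keep positive
  λ: 29.895′ = 0.498250°; total 93.498250
  W → negative
Point 5:
  φ: 40 + 48/60 + 46.71/3600 = 40.812975
  hemisphere S, so the sign is −
  Lon: 152° + 46/60 + 49/3600 = 152 + 0.766667 + 0.013611 = 152.780278
  E → positive
Point 6:
  Lat: 58 + 51.61/60 = 58.860167
  N → positive
  λ: 179 + 18.713/60 = 179.311883
  E → positive

1. 55.08306, -90.15933
2. -81.45183, 2.12887
3. 71.30747, 137.52708
4. 89.46613, -93.49825
5. -40.81298, 152.78028
6. 58.86017, 179.31188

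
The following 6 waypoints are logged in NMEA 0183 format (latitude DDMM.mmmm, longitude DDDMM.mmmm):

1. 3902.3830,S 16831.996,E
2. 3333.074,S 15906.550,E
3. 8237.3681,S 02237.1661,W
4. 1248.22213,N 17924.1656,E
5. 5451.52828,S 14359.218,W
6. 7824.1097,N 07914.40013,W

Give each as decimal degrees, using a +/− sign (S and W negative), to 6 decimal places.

Point 1:
  Latitude: split at 2 digits → 39° and 2.383′; 39 + 2.383/60 = 39.0397167
  S → negative
  λ: degrees = first 3 digits = 168, minutes = 31.996; 168 + 31.996/60 = 168.5332667
  E ⇒ keep positive
Point 2:
  Latitude: split at 2 digits → 33° and 33.074′; 33 + 33.074/60 = 33.5512333
  hemisphere S, so the sign is −
  Longitude: degrees = first 3 digits = 159, minutes = 6.55; 159 + 6.55/60 = 159.1091667
  E → positive
Point 3:
  Lat: degrees = first 2 digits = 82, minutes = 37.3681; 82 + 37.3681/60 = 82.6228017
  S → negative
  λ: degrees = first 3 digits = 22, minutes = 37.1661; 22 + 37.1661/60 = 22.6194350
  hemisphere W, so the sign is −
Point 4:
  Lat: split at 2 digits → 12° and 48.22213′; 12 + 48.22213/60 = 12.8037022
  N ⇒ keep positive
  λ: degrees = first 3 digits = 179, minutes = 24.1656; 179 + 24.1656/60 = 179.4027600
  E → positive
Point 5:
  Latitude: split at 2 digits → 54° and 51.52828′; 54 + 51.52828/60 = 54.8588047
  S ⇒ negate
  Longitude: degrees = first 3 digits = 143, minutes = 59.218; 143 + 59.218/60 = 143.9869667
  hemisphere W, so the sign is −
Point 6:
  Lat: split at 2 digits → 78° and 24.1097′; 78 + 24.1097/60 = 78.4018283
  N ⇒ keep positive
  λ: split at 3 digits → 079° and 14.40013′; 79 + 14.40013/60 = 79.2400022
  W ⇒ negate

1. -39.039717, 168.533267
2. -33.551233, 159.109167
3. -82.622802, -22.619435
4. 12.803702, 179.402760
5. -54.858805, -143.986967
6. 78.401828, -79.240002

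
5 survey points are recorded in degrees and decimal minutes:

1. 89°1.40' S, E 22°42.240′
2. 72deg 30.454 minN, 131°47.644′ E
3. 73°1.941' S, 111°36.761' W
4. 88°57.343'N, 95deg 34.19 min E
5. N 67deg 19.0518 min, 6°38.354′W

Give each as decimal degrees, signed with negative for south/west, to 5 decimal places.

1. -89.02333, 22.70400
2. 72.50757, 131.79407
3. -73.03235, -111.61268
4. 88.95572, 95.56983
5. 67.31753, -6.63923

Point 1:
  Lat: 89 + 1.4/60 = 89.023333
  S → negative
  Longitude: 22 + 42.24/60 = 22.704000
  E ⇒ keep positive
Point 2:
  Lat: 72 + 30.454/60 = 72.507567
  N ⇒ keep positive
  Lon: 47.644′ = 0.794067°; total 131.794067
  E → positive
Point 3:
  Lat: 73 + 1.941/60 = 73.032350
  S → negative
  Longitude: 111 + 36.761/60 = 111.612683
  W → negative
Point 4:
  φ: 57.343′ = 0.955717°; total 88.955717
  N ⇒ keep positive
  λ: 95 + 34.19/60 = 95.569833
  E ⇒ keep positive
Point 5:
  φ: 19.0518′ = 0.317530°; total 67.317530
  N → positive
  λ: 6 + 38.354/60 = 6.639233
  W ⇒ negate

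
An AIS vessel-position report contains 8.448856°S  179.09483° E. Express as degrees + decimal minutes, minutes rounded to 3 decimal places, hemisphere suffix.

8° 26.931′ S, 179° 5.690′ E

Lat: minutes = (8.448856 − 8) × 60 = 26.93136
λ: minutes = (179.094830 − 179) × 60 = 5.68980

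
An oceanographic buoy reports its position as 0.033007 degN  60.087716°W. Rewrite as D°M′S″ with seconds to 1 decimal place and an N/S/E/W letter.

0°01′58.8″ N, 60°05′15.8″ W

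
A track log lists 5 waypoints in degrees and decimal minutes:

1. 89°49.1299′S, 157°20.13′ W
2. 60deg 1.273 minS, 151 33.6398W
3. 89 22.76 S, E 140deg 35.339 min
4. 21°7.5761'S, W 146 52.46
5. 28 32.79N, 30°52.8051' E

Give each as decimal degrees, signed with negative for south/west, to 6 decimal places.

1. -89.818832, -157.335500
2. -60.021217, -151.560663
3. -89.379333, 140.588983
4. -21.126268, -146.874333
5. 28.546500, 30.880085

Point 1:
  Latitude: 89 + 49.1299/60 = 89.8188317
  hemisphere S, so the sign is −
  Longitude: 20.13′ = 0.335500°; total 157.3355000
  W ⇒ negate
Point 2:
  φ: 1.273′ = 0.021217°; total 60.0212167
  hemisphere S, so the sign is −
  Lon: 151 + 33.6398/60 = 151.5606633
  W → negative
Point 3:
  Lat: 22.76′ = 0.379333°; total 89.3793333
  hemisphere S, so the sign is −
  λ: 35.339′ = 0.588983°; total 140.5889833
  E ⇒ keep positive
Point 4:
  φ: 7.5761′ = 0.126268°; total 21.1262683
  S ⇒ negate
  Lon: 146 + 52.46/60 = 146.8743333
  W ⇒ negate
Point 5:
  φ: 32.79′ = 0.546500°; total 28.5465000
  N ⇒ keep positive
  Lon: 52.8051′ = 0.880085°; total 30.8800850
  E → positive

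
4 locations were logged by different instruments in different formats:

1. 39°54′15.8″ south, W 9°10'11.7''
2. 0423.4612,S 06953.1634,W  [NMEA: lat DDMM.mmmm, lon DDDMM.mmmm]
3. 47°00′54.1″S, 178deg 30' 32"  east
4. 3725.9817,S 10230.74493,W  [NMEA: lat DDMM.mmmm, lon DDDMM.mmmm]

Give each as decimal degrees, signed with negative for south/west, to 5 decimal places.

Point 1:
  φ: 39° + 54/60 + 15.8/3600 = 39 + 0.900000 + 0.004389 = 39.904389
  S → negative
  λ: 9° + 10/60 + 11.7/3600 = 9 + 0.166667 + 0.003250 = 9.169917
  hemisphere W, so the sign is −
Point 2:
  Lat: degrees = first 2 digits = 4, minutes = 23.4612; 4 + 23.4612/60 = 4.391020
  hemisphere S, so the sign is −
  λ: degrees = first 3 digits = 69, minutes = 53.1634; 69 + 53.1634/60 = 69.886057
  W → negative
Point 3:
  Latitude: 47 + 0/60 + 54.1/3600 = 47.015028
  S → negative
  λ: 30′ + 32″ = 30.53333′; 178 + 30.53333/60 = 178.508889
  E → positive
Point 4:
  φ: degrees = first 2 digits = 37, minutes = 25.9817; 37 + 25.9817/60 = 37.433028
  hemisphere S, so the sign is −
  Lon: degrees = first 3 digits = 102, minutes = 30.74493; 102 + 30.74493/60 = 102.512416
  W → negative

1. -39.90439, -9.16992
2. -4.39102, -69.88606
3. -47.01503, 178.50889
4. -37.43303, -102.51242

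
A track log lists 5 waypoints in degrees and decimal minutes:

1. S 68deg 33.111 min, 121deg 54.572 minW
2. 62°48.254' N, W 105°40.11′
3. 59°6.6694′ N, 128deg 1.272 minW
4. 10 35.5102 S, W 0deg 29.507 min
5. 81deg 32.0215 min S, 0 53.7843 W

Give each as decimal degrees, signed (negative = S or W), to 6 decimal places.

Point 1:
  Latitude: 33.111′ = 0.551850°; total 68.5518500
  S ⇒ negate
  λ: 121 + 54.572/60 = 121.9095333
  hemisphere W, so the sign is −
Point 2:
  Latitude: 48.254′ = 0.804233°; total 62.8042333
  N ⇒ keep positive
  Lon: 105 + 40.11/60 = 105.6685000
  hemisphere W, so the sign is −
Point 3:
  φ: 59 + 6.6694/60 = 59.1111567
  N ⇒ keep positive
  Lon: 128 + 1.272/60 = 128.0212000
  hemisphere W, so the sign is −
Point 4:
  φ: 10 + 35.5102/60 = 10.5918367
  S → negative
  Longitude: 0 + 29.507/60 = 0.4917833
  W ⇒ negate
Point 5:
  Latitude: 81 + 32.0215/60 = 81.5336917
  S ⇒ negate
  Lon: 0 + 53.7843/60 = 0.8964050
  W → negative

1. -68.551850, -121.909533
2. 62.804233, -105.668500
3. 59.111157, -128.021200
4. -10.591837, -0.491783
5. -81.533692, -0.896405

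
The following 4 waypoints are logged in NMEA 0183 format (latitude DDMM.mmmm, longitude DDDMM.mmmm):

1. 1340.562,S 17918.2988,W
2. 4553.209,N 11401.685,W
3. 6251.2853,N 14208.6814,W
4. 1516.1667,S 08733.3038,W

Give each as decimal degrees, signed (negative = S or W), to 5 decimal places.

1. -13.67603, -179.30498
2. 45.88682, -114.02808
3. 62.85476, -142.14469
4. -15.26945, -87.55506

Point 1:
  Lat: degrees = first 2 digits = 13, minutes = 40.562; 13 + 40.562/60 = 13.676033
  hemisphere S, so the sign is −
  λ: degrees = first 3 digits = 179, minutes = 18.2988; 179 + 18.2988/60 = 179.304980
  W ⇒ negate
Point 2:
  Latitude: split at 2 digits → 45° and 53.209′; 45 + 53.209/60 = 45.886817
  N → positive
  Longitude: degrees = first 3 digits = 114, minutes = 1.685; 114 + 1.685/60 = 114.028083
  W → negative
Point 3:
  Lat: degrees = first 2 digits = 62, minutes = 51.2853; 62 + 51.2853/60 = 62.854755
  N → positive
  Longitude: split at 3 digits → 142° and 8.6814′; 142 + 8.6814/60 = 142.144690
  W → negative
Point 4:
  φ: split at 2 digits → 15° and 16.1667′; 15 + 16.1667/60 = 15.269445
  S ⇒ negate
  Lon: degrees = first 3 digits = 87, minutes = 33.3038; 87 + 33.3038/60 = 87.555063
  hemisphere W, so the sign is −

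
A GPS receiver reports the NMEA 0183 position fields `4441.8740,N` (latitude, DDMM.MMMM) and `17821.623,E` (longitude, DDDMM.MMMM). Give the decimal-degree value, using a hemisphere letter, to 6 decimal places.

φ: degrees = first 2 digits = 44, minutes = 41.874; 44 + 41.874/60 = 44.6979000
Lon: degrees = first 3 digits = 178, minutes = 21.623; 178 + 21.623/60 = 178.3603833

44.697900° N, 178.360383° E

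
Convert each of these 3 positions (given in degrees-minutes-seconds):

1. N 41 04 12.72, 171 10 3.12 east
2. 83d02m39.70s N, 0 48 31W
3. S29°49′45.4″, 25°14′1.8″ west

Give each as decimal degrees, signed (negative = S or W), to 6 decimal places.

1. 41.070200, 171.167533
2. 83.044361, -0.808611
3. -29.829278, -25.233833

Point 1:
  φ: 41° + 4/60 + 12.72/3600 = 41 + 0.066667 + 0.003533 = 41.0702000
  N ⇒ keep positive
  Longitude: 171 + 10/60 + 3.12/3600 = 171.1675333
  E → positive
Point 2:
  Latitude: 83 + 2/60 + 39.7/3600 = 83.0443611
  N → positive
  Lon: 48′ + 31″ = 48.51667′; 0 + 48.51667/60 = 0.8086111
  hemisphere W, so the sign is −
Point 3:
  φ: 29° + 49/60 + 45.4/3600 = 29 + 0.816667 + 0.012611 = 29.8292778
  S ⇒ negate
  Lon: 25 + 14/60 + 1.8/3600 = 25.2338333
  W ⇒ negate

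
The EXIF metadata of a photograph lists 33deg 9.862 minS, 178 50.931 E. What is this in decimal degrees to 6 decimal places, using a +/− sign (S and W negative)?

φ: 33 + 9.862/60 = 33.1643667
S ⇒ negate
Lon: 50.931′ = 0.848850°; total 178.8488500
E ⇒ keep positive

-33.164367, 178.848850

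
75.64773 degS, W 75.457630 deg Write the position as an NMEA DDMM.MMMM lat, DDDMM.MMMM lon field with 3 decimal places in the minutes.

7538.864,S / 07527.458,W

Lat: fractional part 0.647730 → 38.86380 minutes
Lon: fractional part 0.457630 → 27.45780 minutes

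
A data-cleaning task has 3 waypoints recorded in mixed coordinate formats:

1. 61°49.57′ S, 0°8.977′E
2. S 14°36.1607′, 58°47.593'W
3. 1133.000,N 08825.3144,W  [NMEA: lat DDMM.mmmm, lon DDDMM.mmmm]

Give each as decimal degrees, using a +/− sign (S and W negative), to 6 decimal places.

1. -61.826167, 0.149617
2. -14.602678, -58.793217
3. 11.550000, -88.421907

Point 1:
  Latitude: 49.57′ = 0.826167°; total 61.8261667
  S → negative
  Longitude: 8.977′ = 0.149617°; total 0.1496167
  E ⇒ keep positive
Point 2:
  Latitude: 36.1607′ = 0.602678°; total 14.6026783
  S → negative
  Longitude: 47.593′ = 0.793217°; total 58.7932167
  hemisphere W, so the sign is −
Point 3:
  Latitude: degrees = first 2 digits = 11, minutes = 33; 11 + 33/60 = 11.5500000
  N → positive
  Lon: split at 3 digits → 088° and 25.3144′; 88 + 25.3144/60 = 88.4219067
  W ⇒ negate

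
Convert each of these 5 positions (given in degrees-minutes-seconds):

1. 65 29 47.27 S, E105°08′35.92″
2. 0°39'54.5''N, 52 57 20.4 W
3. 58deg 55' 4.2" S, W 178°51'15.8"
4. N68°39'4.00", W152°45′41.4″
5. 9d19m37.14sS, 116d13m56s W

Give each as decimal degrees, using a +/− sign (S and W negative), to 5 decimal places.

Point 1:
  φ: 65° + 29/60 + 47.27/3600 = 65 + 0.483333 + 0.013131 = 65.496464
  S ⇒ negate
  Lon: 8′ + 35.92″ = 8.59867′; 105 + 8.59867/60 = 105.143311
  E ⇒ keep positive
Point 2:
  φ: 0 + 39/60 + 54.5/3600 = 0.665139
  N ⇒ keep positive
  λ: 57′ + 20.4″ = 57.34000′; 52 + 57.34000/60 = 52.955667
  W ⇒ negate
Point 3:
  Lat: 55′ + 4.2″ = 55.07000′; 58 + 55.07000/60 = 58.917833
  S → negative
  λ: 51′ + 15.8″ = 51.26333′; 178 + 51.26333/60 = 178.854389
  hemisphere W, so the sign is −
Point 4:
  Lat: 68 + 39/60 + 4/3600 = 68.651111
  N → positive
  λ: 45′ + 41.4″ = 45.69000′; 152 + 45.69000/60 = 152.761500
  W ⇒ negate
Point 5:
  φ: 9° + 19/60 + 37.14/3600 = 9 + 0.316667 + 0.010317 = 9.326983
  hemisphere S, so the sign is −
  Lon: 116 + 13/60 + 56/3600 = 116.232222
  W ⇒ negate

1. -65.49646, 105.14331
2. 0.66514, -52.95567
3. -58.91783, -178.85439
4. 68.65111, -152.76150
5. -9.32698, -116.23222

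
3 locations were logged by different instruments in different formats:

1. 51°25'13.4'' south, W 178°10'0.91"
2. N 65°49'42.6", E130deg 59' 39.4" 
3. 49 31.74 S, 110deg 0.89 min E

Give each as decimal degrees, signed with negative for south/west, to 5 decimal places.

1. -51.42039, -178.16692
2. 65.82850, 130.99428
3. -49.52900, 110.01483

Point 1:
  φ: 25′ + 13.4″ = 25.22333′; 51 + 25.22333/60 = 51.420389
  hemisphere S, so the sign is −
  λ: 10′ + 0.91″ = 10.01517′; 178 + 10.01517/60 = 178.166919
  W ⇒ negate
Point 2:
  φ: 49′ + 42.6″ = 49.71000′; 65 + 49.71000/60 = 65.828500
  N ⇒ keep positive
  λ: 130° + 59/60 + 39.4/3600 = 130 + 0.983333 + 0.010944 = 130.994278
  E ⇒ keep positive
Point 3:
  φ: 31.74′ = 0.529000°; total 49.529000
  hemisphere S, so the sign is −
  Lon: 110 + 0.89/60 = 110.014833
  E ⇒ keep positive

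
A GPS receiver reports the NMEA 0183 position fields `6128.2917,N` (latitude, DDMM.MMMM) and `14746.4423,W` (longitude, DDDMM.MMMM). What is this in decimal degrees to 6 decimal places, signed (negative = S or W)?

Latitude: degrees = first 2 digits = 61, minutes = 28.2917; 61 + 28.2917/60 = 61.4715283
N → positive
Lon: split at 3 digits → 147° and 46.4423′; 147 + 46.4423/60 = 147.7740383
W ⇒ negate

61.471528, -147.774038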